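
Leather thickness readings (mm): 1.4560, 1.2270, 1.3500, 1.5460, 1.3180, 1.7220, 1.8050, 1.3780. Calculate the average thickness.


Formula: Average = sum / n
Substituting: Average = 11.8020 / 8
Result: 1.4752 mm


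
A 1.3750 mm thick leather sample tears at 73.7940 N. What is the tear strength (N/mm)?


Formula: Tear strength = force / thickness
Substituting: Tear strength = 73.7940 / 1.3750
Result: 53.6684 N/mm


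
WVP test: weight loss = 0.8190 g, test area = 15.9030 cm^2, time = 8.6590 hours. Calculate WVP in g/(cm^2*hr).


Formula: WVP = loss / (area * time)
Substituting: WVP = 0.8190 / (15.9030 * 8.6590)
Result: 0.00594754 g/(cm^2*hr)


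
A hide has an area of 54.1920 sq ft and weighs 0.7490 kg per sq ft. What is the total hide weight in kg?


Formula: Weight = area * weight_per_sqft
Substituting: Weight = 54.1920 * 0.7490
Result: 40.5898 kg


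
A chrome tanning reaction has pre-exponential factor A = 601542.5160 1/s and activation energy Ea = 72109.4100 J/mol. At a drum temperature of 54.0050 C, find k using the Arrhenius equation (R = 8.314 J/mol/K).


T_K = T_C + 273.15 = 54.0050 + 273.15 = 327.1550 K
exponent = -Ea / (R * T_K) = -72109.4100 / (8.314 * 327.1550) = -26.5111
k = A * exp(exponent) = 601542.5160 * exp(-26.5111) = 1.8434e-06 1/s


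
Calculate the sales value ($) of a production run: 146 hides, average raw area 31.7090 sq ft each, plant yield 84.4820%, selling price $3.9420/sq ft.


Raw_total = N * avg_area = 146 * 31.7090 = 4629.5140 sq ft
Finished = Raw_total * yield / 100 = 4629.5140 * 84.4820 / 100 = 3911.1060 sq ft
Value = Finished * price = 3911.1060 * 3.9420 = 15417.5799 $


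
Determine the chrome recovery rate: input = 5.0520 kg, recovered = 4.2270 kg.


Formula: Recovery = recovered / input * 100
Substituting: Recovery = 4.2270 / 5.0520 * 100
Result: 83.6698 %


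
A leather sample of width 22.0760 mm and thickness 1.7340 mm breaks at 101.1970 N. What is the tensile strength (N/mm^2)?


Formula: TS = force / (width * thickness)
Substituting: TS = 101.1970 / (22.0760 * 1.7340)
Result: 2.6436 N/mm^2


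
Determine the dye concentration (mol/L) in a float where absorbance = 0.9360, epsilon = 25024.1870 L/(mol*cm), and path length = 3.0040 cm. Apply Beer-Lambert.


Formula: c = A / (epsilon * l)
Substituting: c = 0.9360 / (25024.1870 * 3.0040)
Result: 1.2451e-05 mol/L


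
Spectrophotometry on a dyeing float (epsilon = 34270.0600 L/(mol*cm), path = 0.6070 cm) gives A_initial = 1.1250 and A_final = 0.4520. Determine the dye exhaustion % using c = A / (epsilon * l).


c_initial = A_i / (epsilon * l) = 1.1250 / (34270.0600 * 0.6070) = 5.4082e-05 mol/L
c_final = A_f / (epsilon * l) = 0.4520 / (34270.0600 * 0.6070) = 2.1729e-05 mol/L
Exhaustion = (c_initial - c_final) / c_initial * 100 = (5.4082e-05 - 2.1729e-05) / 5.4082e-05 * 100 = 59.8222 %


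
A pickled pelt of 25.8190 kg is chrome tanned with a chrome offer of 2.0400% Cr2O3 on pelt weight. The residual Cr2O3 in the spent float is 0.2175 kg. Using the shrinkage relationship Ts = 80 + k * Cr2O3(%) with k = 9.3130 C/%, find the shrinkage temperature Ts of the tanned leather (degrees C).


Offered = pelt * offer_pct / 100 = 25.8190 * 2.0400 / 100 = 0.5267 kg
Uptake = offered - residual = 0.5267 - 0.2175 = 0.3092 kg
Cr2O3% on pelt = uptake / pelt * 100 = 0.3092 / 25.8190 * 100 = 1.1976 %
Ts = 80 + k * Cr2O3% = 80 + 9.3130 * 1.1976 = 91.1532 C


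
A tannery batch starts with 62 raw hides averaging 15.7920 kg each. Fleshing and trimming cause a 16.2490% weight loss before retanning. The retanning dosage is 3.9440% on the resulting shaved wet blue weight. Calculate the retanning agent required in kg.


Total_raw = N * avg_wt = 62 * 15.7920 = 979.1040 kg
Substrate = Total_raw * (1 - loss/100) = 979.1040 * (1 - 16.2490/100) = 820.0094 kg
Retan = Substrate * pct / 100 = 820.0094 * 3.9440 / 100 = 32.3412 kg


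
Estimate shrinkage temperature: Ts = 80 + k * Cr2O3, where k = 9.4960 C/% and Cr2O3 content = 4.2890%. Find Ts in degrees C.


Formula: Ts = 80 + k * Cr2O3
Substituting: Ts = 80 + 9.4960 * 4.2890
Result: 120.7283 C


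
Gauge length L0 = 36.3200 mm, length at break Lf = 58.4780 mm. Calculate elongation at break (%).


Formula: Elongation = (Lf - L0) / L0 * 100
Substituting: Elongation = (58.4780 - 36.3200) / 36.3200 * 100
Result: 61.0077 %


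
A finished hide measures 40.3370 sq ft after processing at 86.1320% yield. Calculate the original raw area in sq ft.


Formula: raw = finished * 100 / yield
Substituting: raw = 40.3370 * 100 / 86.1320
Result: 46.8316 sq ft


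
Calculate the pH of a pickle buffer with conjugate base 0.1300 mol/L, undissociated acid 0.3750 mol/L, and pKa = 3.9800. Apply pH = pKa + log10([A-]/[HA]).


ratio = [A-] / [HA] = 0.1300 / 0.3750 = 0.3467
log10(ratio) = -0.4601
pH = pKa + log10(ratio) = 3.9800 - 0.4601 = 3.5199


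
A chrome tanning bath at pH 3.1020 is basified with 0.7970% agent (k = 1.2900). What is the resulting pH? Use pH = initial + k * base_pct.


Formula: pH_final = pH_initial + k * base_pct
Substituting: pH_final = 3.1020 + 1.2900 * 0.7970
Result: 4.1301


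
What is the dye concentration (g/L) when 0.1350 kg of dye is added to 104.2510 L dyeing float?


Formula: Conc = dye_mass(kg) / volume(L) * 1000
Substituting: Conc = 0.1350 / 104.2510 * 1000
Result: 1.2950 g/L


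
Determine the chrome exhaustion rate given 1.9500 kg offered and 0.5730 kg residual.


Formula: Uptake = (offered - residual) / offered * 100
Substituting: Uptake = (1.9500 - 0.5730) / 1.9500 * 100
Result: 70.6154 %


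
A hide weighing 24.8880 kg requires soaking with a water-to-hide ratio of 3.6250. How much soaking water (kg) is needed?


Formula: Water = hide_weight * ratio
Substituting: Water = 24.8880 * 3.6250
Result: 90.2190 kg


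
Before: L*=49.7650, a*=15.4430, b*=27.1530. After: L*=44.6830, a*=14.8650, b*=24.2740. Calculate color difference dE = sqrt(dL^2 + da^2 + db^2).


dL = -5.0820, da = -0.5780, db = -2.8790
dE = sqrt((-5.0820)^2 + (-0.5780)^2 + (-2.8790)^2) = 5.8694


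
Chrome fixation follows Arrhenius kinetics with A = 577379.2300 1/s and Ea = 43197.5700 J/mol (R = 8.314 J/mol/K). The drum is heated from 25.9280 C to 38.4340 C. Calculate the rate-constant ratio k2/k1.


T1 = 25.9280 + 273.15 = 299.0780 K; T2 = 38.4340 + 273.15 = 311.5840 K
k1 = A * exp(-Ea/(R*T1)) = 577379.2300 * exp(-43197.5700/(8.314*299.0780)) = 0.0164678 1/s
k2 = A * exp(-Ea/(R*T2)) = 577379.2300 * exp(-43197.5700/(8.314*311.5840)) = 0.0330721 1/s
k2/k1 = 0.0330721 / 0.0164678 = 2.0083


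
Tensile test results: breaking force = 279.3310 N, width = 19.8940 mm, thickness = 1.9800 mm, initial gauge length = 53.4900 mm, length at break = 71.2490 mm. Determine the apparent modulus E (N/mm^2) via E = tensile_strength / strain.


TS = F / (w * t) = 279.3310 / (19.8940 * 1.9800) = 7.0914 N/mm^2
strain = (Lf - L0) / L0 = (71.2490 - 53.4900) / 53.4900 = 0.3320
E = TS / strain = 7.0914 / 0.3320 = 21.3592 N/mm^2


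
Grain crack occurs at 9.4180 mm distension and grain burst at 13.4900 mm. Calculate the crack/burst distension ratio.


Formula: Ratio = crack / burst
Substituting: Ratio = 9.4180 / 13.4900
Result: 0.6981


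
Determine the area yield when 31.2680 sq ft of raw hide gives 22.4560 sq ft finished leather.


Formula: Yield = finished / raw * 100
Substituting: Yield = 22.4560 / 31.2680 * 100
Result: 71.8178 %


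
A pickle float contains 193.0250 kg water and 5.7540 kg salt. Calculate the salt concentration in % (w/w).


Formula: Conc = salt / (water + salt) * 100
Substituting: Conc = 5.7540 / (193.0250 + 5.7540) * 100
Result: 2.8947 %


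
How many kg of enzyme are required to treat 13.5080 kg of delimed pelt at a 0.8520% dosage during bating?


Formula: Enzyme = substrate * pct / 100
Substituting: Enzyme = 13.5080 * 0.8520 / 100
Result: 0.1151 kg


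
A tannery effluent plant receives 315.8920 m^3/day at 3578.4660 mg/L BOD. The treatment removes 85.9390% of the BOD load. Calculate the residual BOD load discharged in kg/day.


Load_in = volume * conc / 1000 = 315.8920 * 3578.4660 / 1000 = 1130.4088 kg/day
Removed = Load_in * eff / 100 = 1130.4088 * 85.9390 / 100 = 971.4620 kg/day
Load_out = Load_in - Removed = 1130.4088 - 971.4620 = 158.9468 kg/day


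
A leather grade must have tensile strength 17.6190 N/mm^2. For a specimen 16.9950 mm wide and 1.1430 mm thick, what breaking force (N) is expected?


Formula: F = TS * w * t
Substituting: F = 17.6190 * 16.9950 * 1.1430
Result: 342.2541 N


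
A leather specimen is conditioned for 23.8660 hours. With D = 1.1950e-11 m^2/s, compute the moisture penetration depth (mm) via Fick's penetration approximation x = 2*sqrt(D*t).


t = 23.8660 hr * 3600 = 85917.6000 s
D * t = 1.1950e-11 * 85917.6000 = 1.0267e-06
x = 2 * sqrt(D*t) = 2 * sqrt(1.0267e-06) = 0.00202654 m = 2.0265 mm


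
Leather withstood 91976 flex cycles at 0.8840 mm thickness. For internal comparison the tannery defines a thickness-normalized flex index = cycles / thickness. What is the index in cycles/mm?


Formula: Index = cycles / thickness
Substituting: Index = 91976 / 0.8840
Result: 104045.2489 cycles/mm


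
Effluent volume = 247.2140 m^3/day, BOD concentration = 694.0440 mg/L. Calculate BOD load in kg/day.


Formula: BOD_load = volume * conc / 1000
Substituting: BOD_load = 247.2140 * 694.0440 / 1000
Result: 171.5774 kg/day


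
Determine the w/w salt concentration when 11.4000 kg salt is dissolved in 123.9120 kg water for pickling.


Formula: Conc = salt / (water + salt) * 100
Substituting: Conc = 11.4000 / (123.9120 + 11.4000) * 100
Result: 8.4250 %


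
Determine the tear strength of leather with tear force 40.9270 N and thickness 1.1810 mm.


Formula: Tear strength = force / thickness
Substituting: Tear strength = 40.9270 / 1.1810
Result: 34.6545 N/mm


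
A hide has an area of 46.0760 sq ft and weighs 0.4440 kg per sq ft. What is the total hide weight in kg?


Formula: Weight = area * weight_per_sqft
Substituting: Weight = 46.0760 * 0.4440
Result: 20.4577 kg


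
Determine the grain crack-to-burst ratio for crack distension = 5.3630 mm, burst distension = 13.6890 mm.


Formula: Ratio = crack / burst
Substituting: Ratio = 5.3630 / 13.6890
Result: 0.3918


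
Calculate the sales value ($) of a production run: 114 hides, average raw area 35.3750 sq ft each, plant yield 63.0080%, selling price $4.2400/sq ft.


Raw_total = N * avg_area = 114 * 35.3750 = 4032.7500 sq ft
Finished = Raw_total * yield / 100 = 4032.7500 * 63.0080 / 100 = 2540.9551 sq ft
Value = Finished * price = 2540.9551 * 4.2400 = 10773.6497 $


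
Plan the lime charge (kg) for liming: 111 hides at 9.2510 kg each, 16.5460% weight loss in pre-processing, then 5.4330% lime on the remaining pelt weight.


Total_raw = N * avg_wt = 111 * 9.2510 = 1026.8610 kg
Substrate = Total_raw * (1 - loss/100) = 1026.8610 * (1 - 16.5460/100) = 856.9566 kg
Lime = Substrate * pct / 100 = 856.9566 * 5.4330 / 100 = 46.5585 kg


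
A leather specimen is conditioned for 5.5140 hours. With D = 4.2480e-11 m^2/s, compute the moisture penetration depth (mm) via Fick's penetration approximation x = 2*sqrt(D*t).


t = 5.5140 hr * 3600 = 19850.4000 s
D * t = 4.2480e-11 * 19850.4000 = 8.4324e-07
x = 2 * sqrt(D*t) = 2 * sqrt(8.4324e-07) = 0.00183657 m = 1.8366 mm


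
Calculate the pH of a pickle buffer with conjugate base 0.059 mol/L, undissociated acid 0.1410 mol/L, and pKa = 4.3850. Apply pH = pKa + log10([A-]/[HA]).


ratio = [A-] / [HA] = 0.059 / 0.1410 = 0.4184
log10(ratio) = -0.3784
pH = pKa + log10(ratio) = 4.3850 - 0.3784 = 4.0066


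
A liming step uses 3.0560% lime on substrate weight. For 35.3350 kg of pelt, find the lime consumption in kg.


Formula: Lime = substrate * pct / 100
Substituting: Lime = 35.3350 * 3.0560 / 100
Result: 1.0798 kg


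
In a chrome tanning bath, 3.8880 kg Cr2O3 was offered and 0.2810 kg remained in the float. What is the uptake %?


Formula: Uptake = (offered - residual) / offered * 100
Substituting: Uptake = (3.8880 - 0.2810) / 3.8880 * 100
Result: 92.7726 %


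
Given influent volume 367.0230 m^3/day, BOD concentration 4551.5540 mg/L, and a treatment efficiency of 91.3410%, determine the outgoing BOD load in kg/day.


Load_in = volume * conc / 1000 = 367.0230 * 4551.5540 / 1000 = 1670.5250 kg/day
Removed = Load_in * eff / 100 = 1670.5250 * 91.3410 / 100 = 1525.8742 kg/day
Load_out = Load_in - Removed = 1670.5250 - 1525.8742 = 144.6508 kg/day


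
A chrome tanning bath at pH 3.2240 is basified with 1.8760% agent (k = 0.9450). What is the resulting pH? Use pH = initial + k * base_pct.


Formula: pH_final = pH_initial + k * base_pct
Substituting: pH_final = 3.2240 + 0.9450 * 1.8760
Result: 4.9968


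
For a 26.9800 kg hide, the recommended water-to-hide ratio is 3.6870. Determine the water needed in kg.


Formula: Water = hide_weight * ratio
Substituting: Water = 26.9800 * 3.6870
Result: 99.4753 kg


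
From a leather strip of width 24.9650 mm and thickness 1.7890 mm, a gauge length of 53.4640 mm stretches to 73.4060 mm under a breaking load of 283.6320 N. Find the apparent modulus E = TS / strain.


TS = F / (w * t) = 283.6320 / (24.9650 * 1.7890) = 6.3506 N/mm^2
strain = (Lf - L0) / L0 = (73.4060 - 53.4640) / 53.4640 = 0.3730
E = TS / strain = 6.3506 / 0.3730 = 17.0257 N/mm^2


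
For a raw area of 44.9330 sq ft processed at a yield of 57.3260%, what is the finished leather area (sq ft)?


Formula: finished = raw * yield / 100
Substituting: finished = 44.9330 * 57.3260 / 100
Result: 25.7583 sq ft


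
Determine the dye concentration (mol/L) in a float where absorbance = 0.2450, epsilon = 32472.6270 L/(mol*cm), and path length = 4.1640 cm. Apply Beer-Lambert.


Formula: c = A / (epsilon * l)
Substituting: c = 0.2450 / (32472.6270 * 4.1640)
Result: 1.8119e-06 mol/L


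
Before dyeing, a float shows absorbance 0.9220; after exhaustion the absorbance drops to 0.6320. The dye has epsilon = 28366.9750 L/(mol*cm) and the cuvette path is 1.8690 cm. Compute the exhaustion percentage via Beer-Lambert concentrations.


c_initial = A_i / (epsilon * l) = 0.9220 / (28366.9750 * 1.8690) = 1.7390e-05 mol/L
c_final = A_f / (epsilon * l) = 0.6320 / (28366.9750 * 1.8690) = 1.1921e-05 mol/L
Exhaustion = (c_initial - c_final) / c_initial * 100 = (1.7390e-05 - 1.1921e-05) / 1.7390e-05 * 100 = 31.4534 %


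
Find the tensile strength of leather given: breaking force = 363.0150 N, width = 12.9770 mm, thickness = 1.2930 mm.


Formula: TS = force / (width * thickness)
Substituting: TS = 363.0150 / (12.9770 * 1.2930)
Result: 21.6347 N/mm^2


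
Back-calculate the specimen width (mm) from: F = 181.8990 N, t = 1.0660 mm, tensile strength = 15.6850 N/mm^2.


Formula: w = F / (TS * t)
Substituting: w = 181.8990 / (15.6850 * 1.0660)
Result: 10.8790 mm


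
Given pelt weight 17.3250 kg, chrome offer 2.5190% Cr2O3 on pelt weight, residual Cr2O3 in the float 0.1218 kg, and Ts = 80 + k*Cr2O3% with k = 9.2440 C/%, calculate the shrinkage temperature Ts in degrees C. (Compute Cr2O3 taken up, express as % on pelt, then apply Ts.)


Offered = pelt * offer_pct / 100 = 17.3250 * 2.5190 / 100 = 0.4364 kg
Uptake = offered - residual = 0.4364 - 0.1218 = 0.3146 kg
Cr2O3% on pelt = uptake / pelt * 100 = 0.3146 / 17.3250 * 100 = 1.8160 %
Ts = 80 + k * Cr2O3% = 80 + 9.2440 * 1.8160 = 96.7868 C


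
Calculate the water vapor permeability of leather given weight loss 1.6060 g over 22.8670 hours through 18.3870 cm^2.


Formula: WVP = loss / (area * time)
Substituting: WVP = 1.6060 / (18.3870 * 22.8670)
Result: 0.00381967 g/(cm^2*hr)


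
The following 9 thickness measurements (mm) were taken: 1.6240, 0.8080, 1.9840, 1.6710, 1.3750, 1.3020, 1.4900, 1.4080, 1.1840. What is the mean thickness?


Formula: Average = sum / n
Substituting: Average = 12.8460 / 9
Result: 1.4273 mm


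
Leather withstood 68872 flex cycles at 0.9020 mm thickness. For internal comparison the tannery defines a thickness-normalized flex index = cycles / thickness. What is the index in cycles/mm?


Formula: Index = cycles / thickness
Substituting: Index = 68872 / 0.9020
Result: 76354.7672 cycles/mm


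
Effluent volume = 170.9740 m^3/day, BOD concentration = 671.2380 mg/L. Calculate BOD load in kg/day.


Formula: BOD_load = volume * conc / 1000
Substituting: BOD_load = 170.9740 * 671.2380 / 1000
Result: 114.7642 kg/day


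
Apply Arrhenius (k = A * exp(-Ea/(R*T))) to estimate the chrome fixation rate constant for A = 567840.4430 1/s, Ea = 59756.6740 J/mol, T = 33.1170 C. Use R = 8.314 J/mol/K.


T_K = T_C + 273.15 = 33.1170 + 273.15 = 306.2670 K
exponent = -Ea / (R * T_K) = -59756.6740 / (8.314 * 306.2670) = -23.4680
k = A * exp(exponent) = 567840.4430 * exp(-23.4680) = 3.6492e-05 1/s


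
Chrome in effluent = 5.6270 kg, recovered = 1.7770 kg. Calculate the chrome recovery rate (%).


Formula: Recovery = recovered / input * 100
Substituting: Recovery = 1.7770 / 5.6270 * 100
Result: 31.5799 %


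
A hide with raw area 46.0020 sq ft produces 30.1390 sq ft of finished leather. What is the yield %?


Formula: Yield = finished / raw * 100
Substituting: Yield = 30.1390 / 46.0020 * 100
Result: 65.5167 %


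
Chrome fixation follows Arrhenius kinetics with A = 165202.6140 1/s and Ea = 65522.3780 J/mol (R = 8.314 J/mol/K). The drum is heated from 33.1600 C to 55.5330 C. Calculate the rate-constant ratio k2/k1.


T1 = 33.1600 + 273.15 = 306.3100 K; T2 = 55.5330 + 273.15 = 328.6830 K
k1 = A * exp(-Ea/(R*T1)) = 165202.6140 * exp(-65522.3780/(8.314*306.3100)) = 1.1071e-06 1/s
k2 = A * exp(-Ea/(R*T2)) = 165202.6140 * exp(-65522.3780/(8.314*328.6830)) = 6.3791e-06 1/s
k2/k1 = 6.3791e-06 / 1.1071e-06 = 5.7622


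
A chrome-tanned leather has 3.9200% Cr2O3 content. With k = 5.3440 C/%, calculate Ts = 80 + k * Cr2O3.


Formula: Ts = 80 + k * Cr2O3
Substituting: Ts = 80 + 5.3440 * 3.9200
Result: 100.9485 C


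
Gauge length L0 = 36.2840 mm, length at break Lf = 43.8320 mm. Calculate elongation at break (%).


Formula: Elongation = (Lf - L0) / L0 * 100
Substituting: Elongation = (43.8320 - 36.2840) / 36.2840 * 100
Result: 20.8026 %


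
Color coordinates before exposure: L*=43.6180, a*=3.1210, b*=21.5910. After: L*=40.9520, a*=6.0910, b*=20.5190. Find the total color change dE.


dL = -2.6660, da = 2.9700, db = -1.0720
dE = sqrt((-2.6660)^2 + 2.9700^2 + (-1.0720)^2) = 4.1325


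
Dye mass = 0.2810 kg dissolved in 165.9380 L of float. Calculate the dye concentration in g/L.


Formula: Conc = dye_mass(kg) / volume(L) * 1000
Substituting: Conc = 0.2810 / 165.9380 * 1000
Result: 1.6934 g/L


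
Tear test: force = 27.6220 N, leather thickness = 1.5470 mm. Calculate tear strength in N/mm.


Formula: Tear strength = force / thickness
Substituting: Tear strength = 27.6220 / 1.5470
Result: 17.8552 N/mm


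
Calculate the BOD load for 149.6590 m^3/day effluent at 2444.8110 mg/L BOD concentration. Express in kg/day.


Formula: BOD_load = volume * conc / 1000
Substituting: BOD_load = 149.6590 * 2444.8110 / 1000
Result: 365.8880 kg/day


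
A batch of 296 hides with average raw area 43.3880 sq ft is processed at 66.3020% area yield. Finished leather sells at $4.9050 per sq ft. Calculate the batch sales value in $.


Raw_total = N * avg_area = 296 * 43.3880 = 12842.8480 sq ft
Finished = Raw_total * yield / 100 = 12842.8480 * 66.3020 / 100 = 8515.0651 sq ft
Value = Finished * price = 8515.0651 * 4.9050 = 41766.3942 $


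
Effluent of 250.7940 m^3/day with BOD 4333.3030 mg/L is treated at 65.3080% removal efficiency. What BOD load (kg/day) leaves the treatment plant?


Load_in = volume * conc / 1000 = 250.7940 * 4333.3030 / 1000 = 1086.7664 kg/day
Removed = Load_in * eff / 100 = 1086.7664 * 65.3080 / 100 = 709.7454 kg/day
Load_out = Load_in - Removed = 1086.7664 - 709.7454 = 377.0210 kg/day


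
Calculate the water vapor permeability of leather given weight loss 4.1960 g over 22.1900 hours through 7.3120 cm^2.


Formula: WVP = loss / (area * time)
Substituting: WVP = 4.1960 / (7.3120 * 22.1900)
Result: 0.0258608 g/(cm^2*hr)


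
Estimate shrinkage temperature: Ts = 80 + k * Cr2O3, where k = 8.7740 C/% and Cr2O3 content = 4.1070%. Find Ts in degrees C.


Formula: Ts = 80 + k * Cr2O3
Substituting: Ts = 80 + 8.7740 * 4.1070
Result: 116.0348 C


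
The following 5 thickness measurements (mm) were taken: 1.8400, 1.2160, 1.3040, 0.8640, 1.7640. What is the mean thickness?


Formula: Average = sum / n
Substituting: Average = 6.9880 / 5
Result: 1.3976 mm


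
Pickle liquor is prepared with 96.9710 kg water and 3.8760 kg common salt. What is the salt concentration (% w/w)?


Formula: Conc = salt / (water + salt) * 100
Substituting: Conc = 3.8760 / (96.9710 + 3.8760) * 100
Result: 3.8434 %


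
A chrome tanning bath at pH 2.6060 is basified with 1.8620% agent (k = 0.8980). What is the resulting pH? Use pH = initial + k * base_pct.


Formula: pH_final = pH_initial + k * base_pct
Substituting: pH_final = 2.6060 + 0.8980 * 1.8620
Result: 4.2781


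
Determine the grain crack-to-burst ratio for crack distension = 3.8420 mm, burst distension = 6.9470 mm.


Formula: Ratio = crack / burst
Substituting: Ratio = 3.8420 / 6.9470
Result: 0.5530


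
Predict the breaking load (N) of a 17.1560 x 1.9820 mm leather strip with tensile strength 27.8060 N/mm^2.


Formula: F = TS * w * t
Substituting: F = 27.8060 * 17.1560 * 1.9820
Result: 945.4928 N


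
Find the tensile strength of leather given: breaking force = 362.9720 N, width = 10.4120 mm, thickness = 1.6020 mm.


Formula: TS = force / (width * thickness)
Substituting: TS = 362.9720 / (10.4120 * 1.6020)
Result: 21.7609 N/mm^2


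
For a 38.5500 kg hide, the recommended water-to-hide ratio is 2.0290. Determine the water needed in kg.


Formula: Water = hide_weight * ratio
Substituting: Water = 38.5500 * 2.0290
Result: 78.2179 kg


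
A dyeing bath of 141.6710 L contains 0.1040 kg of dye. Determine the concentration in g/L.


Formula: Conc = dye_mass(kg) / volume(L) * 1000
Substituting: Conc = 0.1040 / 141.6710 * 1000
Result: 0.7341 g/L


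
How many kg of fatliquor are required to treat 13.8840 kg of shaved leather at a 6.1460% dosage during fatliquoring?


Formula: Fat = substrate * pct / 100
Substituting: Fat = 13.8840 * 6.1460 / 100
Result: 0.8533 kg


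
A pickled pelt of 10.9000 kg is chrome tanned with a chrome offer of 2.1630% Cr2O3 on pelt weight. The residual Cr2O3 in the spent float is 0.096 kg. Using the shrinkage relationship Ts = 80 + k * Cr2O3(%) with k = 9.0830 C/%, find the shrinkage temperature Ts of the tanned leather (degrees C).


Offered = pelt * offer_pct / 100 = 10.9000 * 2.1630 / 100 = 0.2358 kg
Uptake = offered - residual = 0.2358 - 0.096 = 0.1398 kg
Cr2O3% on pelt = uptake / pelt * 100 = 0.1398 / 10.9000 * 100 = 1.2823 %
Ts = 80 + k * Cr2O3% = 80 + 9.0830 * 1.2823 = 91.6468 C


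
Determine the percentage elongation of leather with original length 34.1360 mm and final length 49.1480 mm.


Formula: Elongation = (Lf - L0) / L0 * 100
Substituting: Elongation = (49.1480 - 34.1360) / 34.1360 * 100
Result: 43.9770 %


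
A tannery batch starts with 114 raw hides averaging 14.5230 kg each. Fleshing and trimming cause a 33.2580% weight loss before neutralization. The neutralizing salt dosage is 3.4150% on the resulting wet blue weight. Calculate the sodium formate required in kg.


Total_raw = N * avg_wt = 114 * 14.5230 = 1655.6220 kg
Substrate = Total_raw * (1 - loss/100) = 1655.6220 * (1 - 33.2580/100) = 1104.9952 kg
Neutralizer = Substrate * pct / 100 = 1104.9952 * 3.4150 / 100 = 37.7356 kg


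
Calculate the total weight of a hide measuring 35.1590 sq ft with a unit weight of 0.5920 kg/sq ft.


Formula: Weight = area * weight_per_sqft
Substituting: Weight = 35.1590 * 0.5920
Result: 20.8141 kg


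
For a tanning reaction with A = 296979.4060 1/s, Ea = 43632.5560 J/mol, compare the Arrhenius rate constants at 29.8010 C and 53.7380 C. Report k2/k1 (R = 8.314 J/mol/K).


T1 = 29.8010 + 273.15 = 302.9510 K; T2 = 53.7380 + 273.15 = 326.8880 K
k1 = A * exp(-Ea/(R*T1)) = 296979.4060 * exp(-43632.5560/(8.314*302.9510)) = 0.00889926 1/s
k2 = A * exp(-Ea/(R*T2)) = 296979.4060 * exp(-43632.5560/(8.314*326.8880)) = 0.0316422 1/s
k2/k1 = 0.0316422 / 0.00889926 = 3.5556


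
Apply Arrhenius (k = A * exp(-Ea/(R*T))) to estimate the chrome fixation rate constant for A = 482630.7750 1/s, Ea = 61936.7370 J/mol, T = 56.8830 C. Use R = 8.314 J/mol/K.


T_K = T_C + 273.15 = 56.8830 + 273.15 = 330.0330 K
exponent = -Ea / (R * T_K) = -61936.7370 / (8.314 * 330.0330) = -22.5726
k = A * exp(exponent) = 482630.7750 * exp(-22.5726) = 7.5941e-05 1/s


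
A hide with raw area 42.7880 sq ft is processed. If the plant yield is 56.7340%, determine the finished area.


Formula: finished = raw * yield / 100
Substituting: finished = 42.7880 * 56.7340 / 100
Result: 24.2753 sq ft


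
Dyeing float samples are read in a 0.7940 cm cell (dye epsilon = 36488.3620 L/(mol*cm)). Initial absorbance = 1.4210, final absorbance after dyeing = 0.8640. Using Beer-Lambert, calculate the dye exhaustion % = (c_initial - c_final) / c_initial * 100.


c_initial = A_i / (epsilon * l) = 1.4210 / (36488.3620 * 0.7940) = 4.9048e-05 mol/L
c_final = A_f / (epsilon * l) = 0.8640 / (36488.3620 * 0.7940) = 2.9822e-05 mol/L
Exhaustion = (c_initial - c_final) / c_initial * 100 = (4.9048e-05 - 2.9822e-05) / 4.9048e-05 * 100 = 39.1977 %


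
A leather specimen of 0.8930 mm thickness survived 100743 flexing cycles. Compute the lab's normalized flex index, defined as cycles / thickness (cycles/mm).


Formula: Index = cycles / thickness
Substituting: Index = 100743 / 0.8930
Result: 112814.1097 cycles/mm


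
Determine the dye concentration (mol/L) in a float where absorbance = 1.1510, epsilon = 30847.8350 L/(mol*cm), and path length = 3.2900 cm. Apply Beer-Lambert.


Formula: c = A / (epsilon * l)
Substituting: c = 1.1510 / (30847.8350 * 3.2900)
Result: 1.1341e-05 mol/L


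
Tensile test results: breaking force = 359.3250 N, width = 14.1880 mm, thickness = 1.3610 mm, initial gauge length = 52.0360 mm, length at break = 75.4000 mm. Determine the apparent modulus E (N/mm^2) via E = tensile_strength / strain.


TS = F / (w * t) = 359.3250 / (14.1880 * 1.3610) = 18.6084 N/mm^2
strain = (Lf - L0) / L0 = (75.4000 - 52.0360) / 52.0360 = 0.4490
E = TS / strain = 18.6084 / 0.4490 = 41.4443 N/mm^2


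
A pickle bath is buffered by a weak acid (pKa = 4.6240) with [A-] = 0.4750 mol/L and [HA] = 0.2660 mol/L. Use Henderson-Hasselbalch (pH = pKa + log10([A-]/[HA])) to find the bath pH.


ratio = [A-] / [HA] = 0.4750 / 0.2660 = 1.7857
log10(ratio) = 0.2518
pH = pKa + log10(ratio) = 4.6240 + 0.2518 = 4.8758


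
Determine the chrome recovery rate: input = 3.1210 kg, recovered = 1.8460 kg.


Formula: Recovery = recovered / input * 100
Substituting: Recovery = 1.8460 / 3.1210 * 100
Result: 59.1477 %


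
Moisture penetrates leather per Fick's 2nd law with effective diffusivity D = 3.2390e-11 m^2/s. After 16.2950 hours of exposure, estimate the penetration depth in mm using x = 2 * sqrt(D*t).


t = 16.2950 hr * 3600 = 58662.0000 s
D * t = 3.2390e-11 * 58662.0000 = 1.9001e-06
x = 2 * sqrt(D*t) = 2 * sqrt(1.9001e-06) = 0.00275685 m = 2.7569 mm


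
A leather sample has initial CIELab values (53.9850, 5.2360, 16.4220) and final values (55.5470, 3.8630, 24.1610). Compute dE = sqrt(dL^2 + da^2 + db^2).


dL = 1.5620, da = -1.3730, db = 7.7390
dE = sqrt(1.5620^2 + (-1.3730)^2 + 7.7390^2) = 8.0136


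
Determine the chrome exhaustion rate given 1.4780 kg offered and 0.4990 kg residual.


Formula: Uptake = (offered - residual) / offered * 100
Substituting: Uptake = (1.4780 - 0.4990) / 1.4780 * 100
Result: 66.2382 %


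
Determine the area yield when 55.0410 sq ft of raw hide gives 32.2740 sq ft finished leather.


Formula: Yield = finished / raw * 100
Substituting: Yield = 32.2740 / 55.0410 * 100
Result: 58.6363 %


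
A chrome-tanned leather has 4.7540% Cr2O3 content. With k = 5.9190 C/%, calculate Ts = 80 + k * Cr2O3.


Formula: Ts = 80 + k * Cr2O3
Substituting: Ts = 80 + 5.9190 * 4.7540
Result: 108.1389 C


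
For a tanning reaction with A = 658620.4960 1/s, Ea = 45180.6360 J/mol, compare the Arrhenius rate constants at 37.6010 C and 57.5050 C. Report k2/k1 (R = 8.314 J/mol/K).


T1 = 37.6010 + 273.15 = 310.7510 K; T2 = 57.5050 + 273.15 = 330.6550 K
k1 = A * exp(-Ea/(R*T1)) = 658620.4960 * exp(-45180.6360/(8.314*310.7510)) = 0.0167446 1/s
k2 = A * exp(-Ea/(R*T2)) = 658620.4960 * exp(-45180.6360/(8.314*330.6550)) = 0.0479785 1/s
k2/k1 = 0.0479785 / 0.0167446 = 2.8653


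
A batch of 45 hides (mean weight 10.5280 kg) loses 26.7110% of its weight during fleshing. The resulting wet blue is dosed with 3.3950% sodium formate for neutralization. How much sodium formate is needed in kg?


Total_raw = N * avg_wt = 45 * 10.5280 = 473.7600 kg
Substrate = Total_raw * (1 - loss/100) = 473.7600 * (1 - 26.7110/100) = 347.2140 kg
Neutralizer = Substrate * pct / 100 = 347.2140 * 3.3950 / 100 = 11.7879 kg


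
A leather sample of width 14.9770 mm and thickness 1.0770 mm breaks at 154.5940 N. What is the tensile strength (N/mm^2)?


Formula: TS = force / (width * thickness)
Substituting: TS = 154.5940 / (14.9770 * 1.0770)
Result: 9.5841 N/mm^2


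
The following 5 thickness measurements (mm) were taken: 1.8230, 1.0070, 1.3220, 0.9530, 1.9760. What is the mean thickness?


Formula: Average = sum / n
Substituting: Average = 7.0810 / 5
Result: 1.4162 mm


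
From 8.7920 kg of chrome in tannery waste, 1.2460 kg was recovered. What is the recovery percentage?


Formula: Recovery = recovered / input * 100
Substituting: Recovery = 1.2460 / 8.7920 * 100
Result: 14.1720 %


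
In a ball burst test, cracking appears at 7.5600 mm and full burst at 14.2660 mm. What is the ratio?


Formula: Ratio = crack / burst
Substituting: Ratio = 7.5600 / 14.2660
Result: 0.5299


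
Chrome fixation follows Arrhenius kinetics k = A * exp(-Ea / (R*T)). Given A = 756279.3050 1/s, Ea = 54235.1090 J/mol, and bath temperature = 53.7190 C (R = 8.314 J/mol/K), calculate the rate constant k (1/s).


T_K = T_C + 273.15 = 53.7190 + 273.15 = 326.8690 K
exponent = -Ea / (R * T_K) = -54235.1090 / (8.314 * 326.8690) = -19.9571
k = A * exp(exponent) = 756279.3050 * exp(-19.9571) = 0.00162719 1/s


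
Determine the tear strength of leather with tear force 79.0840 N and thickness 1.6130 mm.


Formula: Tear strength = force / thickness
Substituting: Tear strength = 79.0840 / 1.6130
Result: 49.0291 N/mm


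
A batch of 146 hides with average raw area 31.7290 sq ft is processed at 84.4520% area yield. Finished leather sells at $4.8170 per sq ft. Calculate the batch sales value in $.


Raw_total = N * avg_area = 146 * 31.7290 = 4632.4340 sq ft
Finished = Raw_total * yield / 100 = 4632.4340 * 84.4520 / 100 = 3912.1832 sq ft
Value = Finished * price = 3912.1832 * 4.8170 = 18844.9863 $


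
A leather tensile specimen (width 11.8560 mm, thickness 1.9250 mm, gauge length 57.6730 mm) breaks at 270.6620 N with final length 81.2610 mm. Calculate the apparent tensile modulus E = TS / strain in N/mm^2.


TS = F / (w * t) = 270.6620 / (11.8560 * 1.9250) = 11.8593 N/mm^2
strain = (Lf - L0) / L0 = (81.2610 - 57.6730) / 57.6730 = 0.4090
E = TS / strain = 11.8593 / 0.4090 = 28.9961 N/mm^2


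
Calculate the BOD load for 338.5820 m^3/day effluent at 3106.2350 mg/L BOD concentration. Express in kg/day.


Formula: BOD_load = volume * conc / 1000
Substituting: BOD_load = 338.5820 * 3106.2350 / 1000
Result: 1051.7153 kg/day


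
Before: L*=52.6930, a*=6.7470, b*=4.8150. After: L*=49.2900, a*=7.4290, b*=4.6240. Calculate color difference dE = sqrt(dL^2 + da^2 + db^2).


dL = -3.4030, da = 0.6820, db = -0.1910
dE = sqrt((-3.4030)^2 + 0.6820^2 + (-0.1910)^2) = 3.4759


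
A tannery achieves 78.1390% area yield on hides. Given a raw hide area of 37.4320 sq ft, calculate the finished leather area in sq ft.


Formula: finished = raw * yield / 100
Substituting: finished = 37.4320 * 78.1390 / 100
Result: 29.2490 sq ft


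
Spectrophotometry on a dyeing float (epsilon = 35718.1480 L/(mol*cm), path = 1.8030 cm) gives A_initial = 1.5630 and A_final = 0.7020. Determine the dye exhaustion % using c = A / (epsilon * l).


c_initial = A_i / (epsilon * l) = 1.5630 / (35718.1480 * 1.8030) = 2.4270e-05 mol/L
c_final = A_f / (epsilon * l) = 0.7020 / (35718.1480 * 1.8030) = 1.0901e-05 mol/L
Exhaustion = (c_initial - c_final) / c_initial * 100 = (2.4270e-05 - 1.0901e-05) / 2.4270e-05 * 100 = 55.0864 %


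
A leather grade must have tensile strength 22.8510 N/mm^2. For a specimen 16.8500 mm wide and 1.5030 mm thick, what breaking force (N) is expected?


Formula: F = TS * w * t
Substituting: F = 22.8510 * 16.8500 * 1.5030
Result: 578.7141 N


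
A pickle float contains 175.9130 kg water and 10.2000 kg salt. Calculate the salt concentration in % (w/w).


Formula: Conc = salt / (water + salt) * 100
Substituting: Conc = 10.2000 / (175.9130 + 10.2000) * 100
Result: 5.4805 %


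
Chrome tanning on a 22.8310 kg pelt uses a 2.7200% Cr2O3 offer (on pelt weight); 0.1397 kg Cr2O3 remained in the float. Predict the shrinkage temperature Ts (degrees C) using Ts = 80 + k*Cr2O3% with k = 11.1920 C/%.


Offered = pelt * offer_pct / 100 = 22.8310 * 2.7200 / 100 = 0.6210 kg
Uptake = offered - residual = 0.6210 - 0.1397 = 0.4813 kg
Cr2O3% on pelt = uptake / pelt * 100 = 0.4813 / 22.8310 * 100 = 2.1081 %
Ts = 80 + k * Cr2O3% = 80 + 11.1920 * 2.1081 = 103.5940 C


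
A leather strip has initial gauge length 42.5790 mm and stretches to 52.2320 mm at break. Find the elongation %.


Formula: Elongation = (Lf - L0) / L0 * 100
Substituting: Elongation = (52.2320 - 42.5790) / 42.5790 * 100
Result: 22.6708 %


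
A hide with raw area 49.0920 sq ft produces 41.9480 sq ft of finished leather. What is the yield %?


Formula: Yield = finished / raw * 100
Substituting: Yield = 41.9480 / 49.0920 * 100
Result: 85.4477 %


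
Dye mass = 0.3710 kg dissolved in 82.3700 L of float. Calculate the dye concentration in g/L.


Formula: Conc = dye_mass(kg) / volume(L) * 1000
Substituting: Conc = 0.3710 / 82.3700 * 1000
Result: 4.5041 g/L


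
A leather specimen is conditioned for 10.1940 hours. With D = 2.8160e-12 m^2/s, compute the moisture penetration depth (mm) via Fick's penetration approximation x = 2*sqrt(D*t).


t = 10.1940 hr * 3600 = 36698.4000 s
D * t = 2.8160e-12 * 36698.4000 = 1.0334e-07
x = 2 * sqrt(D*t) = 2 * sqrt(1.0334e-07) = 6.4294e-04 m = 0.6429 mm


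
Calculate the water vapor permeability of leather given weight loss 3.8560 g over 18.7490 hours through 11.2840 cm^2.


Formula: WVP = loss / (area * time)
Substituting: WVP = 3.8560 / (11.2840 * 18.7490)
Result: 0.0182262 g/(cm^2*hr)


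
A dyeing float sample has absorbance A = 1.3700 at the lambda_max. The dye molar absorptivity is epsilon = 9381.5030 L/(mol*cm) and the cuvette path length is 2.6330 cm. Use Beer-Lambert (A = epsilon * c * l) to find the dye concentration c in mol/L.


Formula: c = A / (epsilon * l)
Substituting: c = 1.3700 / (9381.5030 * 2.6330)
Result: 5.5462e-05 mol/L


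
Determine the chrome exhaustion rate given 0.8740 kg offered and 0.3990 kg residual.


Formula: Uptake = (offered - residual) / offered * 100
Substituting: Uptake = (0.8740 - 0.3990) / 0.8740 * 100
Result: 54.3478 %


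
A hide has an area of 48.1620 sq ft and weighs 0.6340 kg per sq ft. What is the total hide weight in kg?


Formula: Weight = area * weight_per_sqft
Substituting: Weight = 48.1620 * 0.6340
Result: 30.5347 kg


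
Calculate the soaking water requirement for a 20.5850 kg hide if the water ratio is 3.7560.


Formula: Water = hide_weight * ratio
Substituting: Water = 20.5850 * 3.7560
Result: 77.3173 kg


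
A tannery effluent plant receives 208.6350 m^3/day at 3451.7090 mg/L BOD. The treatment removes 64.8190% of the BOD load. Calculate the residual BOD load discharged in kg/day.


Load_in = volume * conc / 1000 = 208.6350 * 3451.7090 / 1000 = 720.1473 kg/day
Removed = Load_in * eff / 100 = 720.1473 * 64.8190 / 100 = 466.7923 kg/day
Load_out = Load_in - Removed = 720.1473 - 466.7923 = 253.3550 kg/day


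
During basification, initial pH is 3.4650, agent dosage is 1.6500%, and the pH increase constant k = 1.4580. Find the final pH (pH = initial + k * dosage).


Formula: pH_final = pH_initial + k * base_pct
Substituting: pH_final = 3.4650 + 1.4580 * 1.6500
Result: 5.8707


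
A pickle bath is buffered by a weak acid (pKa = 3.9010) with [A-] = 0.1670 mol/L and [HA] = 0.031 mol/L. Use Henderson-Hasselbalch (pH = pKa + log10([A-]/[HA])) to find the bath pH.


ratio = [A-] / [HA] = 0.1670 / 0.031 = 5.3871
log10(ratio) = 0.7314
pH = pKa + log10(ratio) = 3.9010 + 0.7314 = 4.6324


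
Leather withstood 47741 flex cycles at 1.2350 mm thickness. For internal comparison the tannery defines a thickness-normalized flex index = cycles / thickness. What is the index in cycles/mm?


Formula: Index = cycles / thickness
Substituting: Index = 47741 / 1.2350
Result: 38656.6802 cycles/mm


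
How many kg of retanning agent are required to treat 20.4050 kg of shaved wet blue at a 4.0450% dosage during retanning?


Formula: Retan = substrate * pct / 100
Substituting: Retan = 20.4050 * 4.0450 / 100
Result: 0.8254 kg


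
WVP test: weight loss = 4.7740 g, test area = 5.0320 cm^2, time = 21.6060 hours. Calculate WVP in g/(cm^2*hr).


Formula: WVP = loss / (area * time)
Substituting: WVP = 4.7740 / (5.0320 * 21.6060)
Result: 0.0439104 g/(cm^2*hr)


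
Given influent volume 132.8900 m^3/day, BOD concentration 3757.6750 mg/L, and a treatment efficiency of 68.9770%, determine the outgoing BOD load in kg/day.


Load_in = volume * conc / 1000 = 132.8900 * 3757.6750 / 1000 = 499.3574 kg/day
Removed = Load_in * eff / 100 = 499.3574 * 68.9770 / 100 = 344.4418 kg/day
Load_out = Load_in - Removed = 499.3574 - 344.4418 = 154.9157 kg/day


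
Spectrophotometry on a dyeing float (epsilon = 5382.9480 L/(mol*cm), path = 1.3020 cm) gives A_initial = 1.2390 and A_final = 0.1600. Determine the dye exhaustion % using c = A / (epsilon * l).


c_initial = A_i / (epsilon * l) = 1.2390 / (5382.9480 * 1.3020) = 1.7678e-04 mol/L
c_final = A_f / (epsilon * l) = 0.1600 / (5382.9480 * 1.3020) = 2.2829e-05 mol/L
Exhaustion = (c_initial - c_final) / c_initial * 100 = (1.7678e-04 - 2.2829e-05) / 1.7678e-04 * 100 = 87.0864 %


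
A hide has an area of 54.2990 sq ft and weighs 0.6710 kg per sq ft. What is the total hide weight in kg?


Formula: Weight = area * weight_per_sqft
Substituting: Weight = 54.2990 * 0.6710
Result: 36.4346 kg


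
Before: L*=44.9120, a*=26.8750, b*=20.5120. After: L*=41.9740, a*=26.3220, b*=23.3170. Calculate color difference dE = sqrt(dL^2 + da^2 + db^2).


dL = -2.9380, da = -0.5530, db = 2.8050
dE = sqrt((-2.9380)^2 + (-0.5530)^2 + 2.8050^2) = 4.0995


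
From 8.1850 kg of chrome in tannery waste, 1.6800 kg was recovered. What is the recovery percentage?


Formula: Recovery = recovered / input * 100
Substituting: Recovery = 1.6800 / 8.1850 * 100
Result: 20.5254 %


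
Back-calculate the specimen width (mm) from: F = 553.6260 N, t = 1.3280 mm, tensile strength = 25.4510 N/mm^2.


Formula: w = F / (TS * t)
Substituting: w = 553.6260 / (25.4510 * 1.3280)
Result: 16.3800 mm


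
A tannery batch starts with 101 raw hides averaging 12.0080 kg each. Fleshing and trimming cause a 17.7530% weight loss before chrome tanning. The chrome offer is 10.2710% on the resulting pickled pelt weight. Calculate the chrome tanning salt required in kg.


Total_raw = N * avg_wt = 101 * 12.0080 = 1212.8080 kg
Substrate = Total_raw * (1 - loss/100) = 1212.8080 * (1 - 17.7530/100) = 997.4982 kg
Chrome = Substrate * pct / 100 = 997.4982 * 10.2710 / 100 = 102.4530 kg
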